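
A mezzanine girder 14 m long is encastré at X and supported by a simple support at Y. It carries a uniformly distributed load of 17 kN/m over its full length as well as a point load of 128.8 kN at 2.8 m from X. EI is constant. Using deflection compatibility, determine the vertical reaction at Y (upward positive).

R_Y = 96.46 kN

Remove the prop at Y; the released (primary) structure is a cantilever built in at X.
Free-end deflection of the primary structure under the applied loading (downward +):
  UDL 17: wL⁴/(8EI) = 81634/EI
  point load 128.8 at a = 2.8: Pa²(3L − a)/(6EI) = 6597/EI
  δ_0 = 88231/EI
Flexibility coefficient — unit upward force at Y: δ_{YY} = L³/(3EI) = 914.7/EI.
The prop prevents deflection at Y: R_Y = δ_0/δ_{YY} = 88231/914.7 = 96.46 kN.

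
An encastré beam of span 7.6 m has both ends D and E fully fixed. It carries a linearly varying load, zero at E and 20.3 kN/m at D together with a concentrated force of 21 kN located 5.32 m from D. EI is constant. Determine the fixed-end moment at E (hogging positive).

Take the two fixed-end moments M_D, M_E as redundants; the released structure is the simple span DE.
Simple-span end rotations at D and E under the given loads:
  at D: triangular load, peak 20.3: w₀L³/(45EI) = 198/EI
  at E: triangular load, peak 20.3: 7w₀L³/(360EI) = 173.3/EI
  at D: point load 21 at a = 5.32: Pab(L + b)/(6LEI) = 55.19/EI
  at E: point load 21 at a = 5.32: Pab(L + a)/(6LEI) = 72.17/EI
  θ_D0 = 253.2/EI,  θ_E0 = 245.4/EI
Flexibility coefficients: a unit moment at one end gives L/(3EI) there and L/(6EI) at the far end, so f₁₁ = f₂₂ = 2.533/EI and f₁₂ = f₂₁ = 1.267/EI.
Compatibility — zero rotation at each built-in end:
  2.533 M_D + 1.267 M_E = 253.2
  1.267 M_D + 2.533 M_E = 245.4
Solving the pair gives M_D = 68.68 kN·m and M_E = 62.55 kN·m (hogging).

M_E = 62.55 kN·m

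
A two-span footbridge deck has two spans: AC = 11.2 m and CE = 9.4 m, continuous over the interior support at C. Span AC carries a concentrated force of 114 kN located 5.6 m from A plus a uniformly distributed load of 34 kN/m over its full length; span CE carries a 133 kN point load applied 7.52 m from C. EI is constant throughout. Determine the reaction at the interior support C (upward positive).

Release continuity at C by inserting a hinge; the redundant is the internal moment M_C. The primary structure is two simply-supported spans AC and CE.
End slopes at the hinge C, treating each span as simply supported:
  span AC: point load 114 at a = 5.6: Pab(L + a)/(6LEI) = 893.8/EI
  span AC: UDL 34: wL³/(24EI) = 1990/EI
  span CE: point load 133 at a = 7.52: Pab(L + b)/(6LEI) = 376.1/EI
  relative rotation θ_0 = (2884 + 376.1)/EI = 3260/EI
A unit hogging moment at C produces rotation L₁/(3EI) + L₂/(3EI) = 6.867/EI.
Compatibility: M_C·(L₁+L₂)/(3EI) = θ_0, giving M_C = 474.8 kN·m (hogging).
Span AC, ΣM about A with M_C applied at C: R_C^{AC}·11.2 = 2771 + 474.8, so R_C^{AC} = 289.8 kN and R_A = 494.8 − 289.8 = 205 kN.
Span CE, ΣM about E: R_C^{CE}·9.4 = 250 + 474.8, so R_C^{CE} = 77.11 kN and R_E = 133 − 77.11 = 55.89 kN.
R_C = 289.8 + 77.11 = 366.9 kN.

R_C = 366.9 kN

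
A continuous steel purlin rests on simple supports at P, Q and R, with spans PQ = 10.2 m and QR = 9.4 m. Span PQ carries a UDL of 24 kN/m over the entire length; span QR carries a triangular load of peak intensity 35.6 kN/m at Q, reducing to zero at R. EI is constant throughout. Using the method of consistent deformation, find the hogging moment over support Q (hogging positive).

M_Q = 263 kN·m

Release continuity at Q by inserting a hinge; the redundant is the internal moment M_Q. The primary structure is two simply-supported spans PQ and QR.
Discontinuity in slope at Q on the released structure — sum the simple-span end rotations:
  span PQ: UDL 24: wL³/(24EI) = 1061/EI
  span QR: triangular load, peak 35.6: w₀L³/(45EI) = 657.1/EI
  relative rotation θ_0 = (1061 + 657.1)/EI = 1718/EI
A unit hogging moment at Q produces rotation L₁/(3EI) + L₂/(3EI) = 6.533/EI.
Compatibility: M_Q·(L₁+L₂)/(3EI) = θ_0, giving M_Q = 263 kN·m (hogging).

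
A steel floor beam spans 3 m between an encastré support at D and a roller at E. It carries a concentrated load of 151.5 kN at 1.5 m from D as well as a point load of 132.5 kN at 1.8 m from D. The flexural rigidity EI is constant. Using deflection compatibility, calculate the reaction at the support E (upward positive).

Choose R_E as the redundant. The primary structure is the cantilever fixed at D.
Downward deflection at the released point E due to the loads:
  point load 151.5 at a = 1.5: Pa²(3L − a)/(6EI) = 426.1/EI
  point load 132.5 at a = 1.8: Pa²(3L − a)/(6EI) = 515.2/EI
  δ_0 = 941.3/EI
Flexibility coefficient — unit upward force at E: δ_{EE} = L³/(3EI) = 9/EI.
The prop prevents deflection at E: R_E = δ_0/δ_{EE} = 941.3/9 = 104.6 kN.

R_E = 104.6 kN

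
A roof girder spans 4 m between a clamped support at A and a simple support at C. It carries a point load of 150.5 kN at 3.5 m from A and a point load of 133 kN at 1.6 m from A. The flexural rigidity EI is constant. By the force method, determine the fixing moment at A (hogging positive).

Release the roller at C. Primary structure: cantilever fixed at A.
Primary-structure tip deflection at C by superposition:
  point load 150.5 at a = 3.5: Pa²(3L − a)/(6EI) = 2612/EI
  point load 133 at a = 1.6: Pa²(3L − a)/(6EI) = 590.2/EI
  δ_0 = 3202/EI
Flexibility coefficient — unit upward force at C: δ_{CC} = L³/(3EI) = 21.33/EI.
The prop prevents deflection at C: R_C = δ_0/δ_{CC} = 3202/21.33 = 150.1 kN.
Moment equilibrium about A: M_A = Σ(load moments about A) − R_C·L = 739.5 − 150.1×4 = 139.2 kN·m.

M_A = 139.2 kN·m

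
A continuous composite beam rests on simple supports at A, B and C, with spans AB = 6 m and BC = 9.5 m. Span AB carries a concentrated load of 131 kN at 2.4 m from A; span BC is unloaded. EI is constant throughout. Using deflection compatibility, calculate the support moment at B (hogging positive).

Insert a hinge at B; M_B is the redundant, and each span becomes simply supported.
Rotations at B on the released spans (each span's end-slope, ×1/EI):
  span AB: point load 131 at a = 2.4: Pab(L + a)/(6LEI) = 264.1/EI
  relative rotation θ_0 = (264.1 + 0)/EI = 264.1/EI
A unit hogging moment at B produces rotation L₁/(3EI) + L₂/(3EI) = 5.167/EI.
Slope continuity at B: θ_0 = M_B·5.167/EI, so M_B = 264.1/5.167 = 51.12 kN·m (hogging).

M_B = 51.12 kN·m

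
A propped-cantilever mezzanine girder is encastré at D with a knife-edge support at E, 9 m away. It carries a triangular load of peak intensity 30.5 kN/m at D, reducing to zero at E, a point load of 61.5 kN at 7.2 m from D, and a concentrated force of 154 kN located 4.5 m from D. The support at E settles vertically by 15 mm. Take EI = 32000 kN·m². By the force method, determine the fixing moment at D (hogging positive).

Take the reaction at E as the redundant and release it; the primary structure is a cantilever fixed at D.
Downward deflection at the released point E due to the loads:
  triangular load, peak 30.5 at the fixed end: w₀L⁴/(30EI) = 6670/EI
  point load 61.5 at a = 7.2: Pa²(3L − a)/(6EI) = 10521/EI
  point load 154 at a = 4.5: Pa²(3L − a)/(6EI) = 11694/EI
  δ_0 = 28886/EI
Flexibility coefficient — unit upward force at E: δ_{EE} = L³/(3EI) = 243/EI.
With EI = 32000 kN·m²: δ_0 = 0.90268 m and δ_{EE} = 0.007594 m/kN.
Compatibility — the beam at E must follow the support down by 0.015 m: δ_0 − R_E·δ_{EE} = 0.015, so R_E = (0.90268 − 0.015)/0.007594 = 116.9 kN.
Moment equilibrium about D: M_D = Σ(load moments about D) − R_E·L = 1548 − 116.9×9 = 495.5 kN·m.

M_D = 495.5 kN·m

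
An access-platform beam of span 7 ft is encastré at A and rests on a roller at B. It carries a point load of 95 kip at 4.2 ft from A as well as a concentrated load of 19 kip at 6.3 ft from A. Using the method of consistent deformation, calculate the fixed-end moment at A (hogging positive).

M_A = 118.3 kip·ft

Choose R_B as the redundant. The primary structure is the cantilever fixed at A.
Primary-structure tip deflection at B by superposition:
  point load 95 at a = 4.2: Pa²(3L − a)/(6EI) = 4692/EI
  point load 19 at a = 6.3: Pa²(3L − a)/(6EI) = 1848/EI
  δ_0 = 6540/EI
Tip deflection under a unit load at B: L³/(3EI) = 114.3/EI.
The prop prevents deflection at B: R_B = δ_0/δ_{BB} = 6540/114.3 = 57.2 kip.
Moment equilibrium about A: M_A = Σ(load moments about A) − R_B·L = 518.7 − 57.2×7 = 118.3 kip·ft.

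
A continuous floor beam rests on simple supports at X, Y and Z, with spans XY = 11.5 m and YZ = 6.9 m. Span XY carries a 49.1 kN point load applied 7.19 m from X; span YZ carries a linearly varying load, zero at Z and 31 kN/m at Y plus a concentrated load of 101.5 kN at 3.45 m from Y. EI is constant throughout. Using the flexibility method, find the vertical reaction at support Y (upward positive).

R_Y = 188.3 kN

Release continuity at Y by inserting a hinge; the redundant is the internal moment M_Y. The primary structure is two simply-supported spans XY and YZ.
End slopes at the hinge Y, treating each span as simply supported:
  span XY: point load 49.1 at a = 7.19: Pab(L + a)/(6LEI) = 412.1/EI
  span YZ: triangular load, peak 31: w₀L³/(45EI) = 226.3/EI
  span YZ: point load 101.5 at a = 3.45: Pab(L + b)/(6LEI) = 302/EI
  relative rotation θ_0 = (412.1 + 528.3)/EI = 940.5/EI
A unit hogging moment at Y produces rotation L₁/(3EI) + L₂/(3EI) = 6.133/EI.
Slope continuity at Y: θ_0 = M_Y·6.133/EI, so M_Y = 940.5/6.133 = 153.3 kN·m (hogging).
Span XY, ΣM about X with M_Y applied at Y: R_Y^{XY}·11.5 = 353 + 153.3, so R_Y^{XY} = 44.03 kN and R_X = 49.1 − 44.03 = 5.068 kN.
Span YZ, ΣM about Z: R_Y^{YZ}·6.9 = 842.1 + 153.3, so R_Y^{YZ} = 144.3 kN and R_Z = 208.4 − 144.3 = 64.18 kN.
R_Y = 44.03 + 144.3 = 188.3 kN.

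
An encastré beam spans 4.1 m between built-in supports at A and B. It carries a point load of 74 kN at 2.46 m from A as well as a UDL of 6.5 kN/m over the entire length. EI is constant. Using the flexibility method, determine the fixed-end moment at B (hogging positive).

M_B = 52.8 kN·m

Take the two fixed-end moments M_A, M_B as redundants; the released structure is the simple span AB.
Simple-span end rotations at A and B under the given loads:
  at A: point load 74 at a = 2.46: Pab(L + b)/(6LEI) = 69.66/EI
  at B: point load 74 at a = 2.46: Pab(L + a)/(6LEI) = 79.61/EI
  at A: UDL 6.5: wL³/(24EI) = 18.67/EI
  at B: UDL 6.5: wL³/(24EI) = 18.67/EI
  θ_A0 = 88.33/EI,  θ_B0 = 98.28/EI
Flexibility coefficients: a unit moment at one end gives L/(3EI) there and L/(6EI) at the far end, so f₁₁ = f₂₂ = 1.367/EI and f₁₂ = f₂₁ = 0.6833/EI.
Compatibility — zero rotation at each built-in end:
  1.367 M_A + 0.6833 M_B = 88.33
  0.6833 M_A + 1.367 M_B = 98.28
Solving the pair gives M_A = 38.23 kN·m and M_B = 52.8 kN·m (hogging).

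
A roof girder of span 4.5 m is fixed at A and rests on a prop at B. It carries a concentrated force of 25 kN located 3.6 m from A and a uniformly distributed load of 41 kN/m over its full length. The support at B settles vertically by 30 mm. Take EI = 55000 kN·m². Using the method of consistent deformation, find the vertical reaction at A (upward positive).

Remove the prop at B; the released (primary) structure is a cantilever built in at A.
Downward deflection at the released point B due to the loads:
  point load 25 at a = 3.6: Pa²(3L − a)/(6EI) = 534.6/EI
  UDL 41: wL⁴/(8EI) = 2102/EI
  δ_0 = 2636/EI
Flexibility coefficient — unit upward force at B: δ_{BB} = L³/(3EI) = 30.38/EI.
With EI = 55000 kN·m²: δ_0 = 0.04793 m and δ_{BB} = 0.000552 m/kN.
Compatibility — the beam at B must follow the support down by 0.03 m: δ_0 − R_B·δ_{BB} = 0.03, so R_B = (0.04793 − 0.03)/0.000552 = 32.47 kN.
Vertical equilibrium: R_A = ΣP − R_B = 209.5 − 32.47 = 177 kN.

R_A = 177 kN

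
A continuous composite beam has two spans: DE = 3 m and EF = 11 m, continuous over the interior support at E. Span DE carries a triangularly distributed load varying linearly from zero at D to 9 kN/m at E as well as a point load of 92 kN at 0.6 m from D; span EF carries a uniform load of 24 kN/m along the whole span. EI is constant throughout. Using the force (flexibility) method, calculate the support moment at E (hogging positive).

Take M_E as the redundant. Released structure: two simple spans DE and EF with a hinge at E.
Discontinuity in slope at E on the released structure — sum the simple-span end rotations:
  span DE: triangular load, peak 9: w₀L³/(45EI) = 5.4/EI
  span DE: point load 92 at a = 0.6: Pab(L + a)/(6LEI) = 26.5/EI
  span EF: UDL 24: wL³/(24EI) = 1331/EI
  relative rotation θ_0 = (31.9 + 1331)/EI = 1363/EI
A unit hogging moment at E produces rotation L₁/(3EI) + L₂/(3EI) = 4.667/EI.
Compatibility: M_E·(L₁+L₂)/(3EI) = θ_0, giving M_E = 292 kN·m (hogging).

M_E = 292 kN·m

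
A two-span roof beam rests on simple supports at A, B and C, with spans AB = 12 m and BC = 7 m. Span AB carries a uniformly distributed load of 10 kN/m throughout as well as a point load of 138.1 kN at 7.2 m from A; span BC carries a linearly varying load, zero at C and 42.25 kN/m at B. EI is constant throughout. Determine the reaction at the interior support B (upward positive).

Insert a hinge at B; M_B is the redundant, and each span becomes simply supported.
Discontinuity in slope at B on the released structure — sum the simple-span end rotations:
  span AB: UDL 10: wL³/(24EI) = 720/EI
  span AB: point load 138.1 at a = 7.2: Pab(L + a)/(6LEI) = 1273/EI
  span BC: triangular load, peak 42.25: w₀L³/(45EI) = 322/EI
  relative rotation θ_0 = (1993 + 322)/EI = 2315/EI
A unit hogging moment at B produces rotation L₁/(3EI) + L₂/(3EI) = 6.333/EI.
Compatibility: M_B·(L₁+L₂)/(3EI) = θ_0, giving M_B = 365.5 kN·m (hogging).
Span AB, ΣM about A with M_B applied at B: R_B^{AB}·12 = 1714 + 365.5, so R_B^{AB} = 173.3 kN and R_A = 258.1 − 173.3 = 84.78 kN.
Span BC, ΣM about C: R_B^{BC}·7 = 690.1 + 365.5, so R_B^{BC} = 150.8 kN and R_C = 147.9 − 150.8 = -2.921 kN.
R_B = 173.3 + 150.8 = 324.1 kN.

R_B = 324.1 kN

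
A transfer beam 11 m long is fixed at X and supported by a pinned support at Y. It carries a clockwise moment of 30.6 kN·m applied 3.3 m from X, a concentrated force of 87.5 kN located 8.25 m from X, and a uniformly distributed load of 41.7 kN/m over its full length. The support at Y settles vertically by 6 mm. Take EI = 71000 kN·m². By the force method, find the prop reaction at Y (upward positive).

R_Y = 228.6 kN

Remove the prop at Y; the released (primary) structure is a cantilever built in at X.
Downward deflection at the released point Y due to the loads:
  clockwise couple 30.6 at a = 3.3: M₀a(2L − a)/(2EI) = 944.2/EI
  point load 87.5 at a = 8.25: Pa²(3L − a)/(6EI) = 24566/EI
  UDL 41.7: wL⁴/(8EI) = 76316/EI
  δ_0 = 101827/EI
Tip deflection under a unit load at Y: L³/(3EI) = 443.7/EI.
With EI = 71000 kN·m²: δ_0 = 1.4342 m and δ_{YY} = 0.006249 m/kN.
Compatibility — the beam at Y must follow the support down by 0.006 m: δ_0 − R_Y·δ_{YY} = 0.006, so R_Y = (1.4342 − 0.006)/0.006249 = 228.6 kN.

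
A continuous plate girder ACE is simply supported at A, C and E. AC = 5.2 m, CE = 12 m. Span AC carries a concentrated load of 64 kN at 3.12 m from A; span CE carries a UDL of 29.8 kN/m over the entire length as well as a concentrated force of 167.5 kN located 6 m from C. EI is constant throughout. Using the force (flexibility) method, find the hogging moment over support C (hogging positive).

Insert a hinge at C; M_C is the redundant, and each span becomes simply supported.
Rotations at C on the released spans (each span's end-slope, ×1/EI):
  span AC: point load 64 at a = 3.12: Pab(L + a)/(6LEI) = 110.8/EI
  span CE: UDL 29.8: wL³/(24EI) = 2146/EI
  span CE: point load 167.5 at a = 6: Pab(L + b)/(6LEI) = 1508/EI
  relative rotation θ_0 = (110.8 + 3653)/EI = 3764/EI
A unit hogging moment at C produces rotation L₁/(3EI) + L₂/(3EI) = 5.733/EI.
Compatibility: M_C·(L₁+L₂)/(3EI) = θ_0, giving M_C = 656.5 kN·m (hogging).

M_C = 656.5 kN·m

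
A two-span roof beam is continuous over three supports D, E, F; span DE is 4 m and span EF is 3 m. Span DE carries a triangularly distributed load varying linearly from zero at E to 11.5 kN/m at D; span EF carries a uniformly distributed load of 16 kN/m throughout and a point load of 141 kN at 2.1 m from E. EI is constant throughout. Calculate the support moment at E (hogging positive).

M_E = 38.59 kN·m

Release continuity at E by inserting a hinge; the redundant is the internal moment M_E. The primary structure is two simply-supported spans DE and EF.
Rotations at E on the released spans (each span's end-slope, ×1/EI):
  span DE: triangular load, peak 11.5: 7w₀L³/(360EI) = 14.31/EI
  span EF: UDL 16: wL³/(24EI) = 18/EI
  span EF: point load 141 at a = 2.1: Pab(L + b)/(6LEI) = 57.74/EI
  relative rotation θ_0 = (14.31 + 75.74)/EI = 90.05/EI
A unit hogging moment at E produces rotation L₁/(3EI) + L₂/(3EI) = 2.333/EI.
Compatibility: M_E·(L₁+L₂)/(3EI) = θ_0, giving M_E = 38.59 kN·m (hogging).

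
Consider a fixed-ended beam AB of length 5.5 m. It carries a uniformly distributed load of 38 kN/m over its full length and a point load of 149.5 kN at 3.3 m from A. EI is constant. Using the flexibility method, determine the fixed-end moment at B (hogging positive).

Release both end moments; the primary structure is a simply-supported span AB with redundants M_A and M_B.
On the primary (simply-supported) span, the end slopes from the loading are:
  at A: UDL 38: wL³/(24EI) = 263.4/EI
  at B: UDL 38: wL³/(24EI) = 263.4/EI
  at A: point load 149.5 at a = 3.3: Pab(L + b)/(6LEI) = 253.3/EI
  at B: point load 149.5 at a = 3.3: Pab(L + a)/(6LEI) = 289.4/EI
  θ_A0 = 516.7/EI,  θ_B0 = 552.9/EI
Flexibility coefficients: a unit moment at one end gives L/(3EI) there and L/(6EI) at the far end, so f₁₁ = f₂₂ = 1.833/EI and f₁₂ = f₂₁ = 0.9167/EI.
Compatibility — zero rotation at each built-in end:
  1.833 M_A + 0.9167 M_B = 516.7
  0.9167 M_A + 1.833 M_B = 552.9
Solving the pair gives M_A = 174.7 kN·m and M_B = 214.2 kN·m (hogging).

M_B = 214.2 kN·m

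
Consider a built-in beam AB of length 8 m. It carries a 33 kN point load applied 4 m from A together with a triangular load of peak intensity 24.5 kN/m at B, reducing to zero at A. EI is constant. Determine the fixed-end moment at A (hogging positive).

Take the two fixed-end moments M_A, M_B as redundants; the released structure is the simple span AB.
Simple-span end rotations at A and B under the given loads:
  at A: point load 33 at a = 4: Pab(L + b)/(6LEI) = 132/EI
  at B: point load 33 at a = 4: Pab(L + a)/(6LEI) = 132/EI
  at A: triangular load, peak 24.5: 7w₀L³/(360EI) = 243.9/EI
  at B: triangular load, peak 24.5: w₀L³/(45EI) = 278.8/EI
  θ_A0 = 375.9/EI,  θ_B0 = 410.8/EI
Flexibility coefficients: a unit moment at one end gives L/(3EI) there and L/(6EI) at the far end, so f₁₁ = f₂₂ = 2.667/EI and f₁₂ = f₂₁ = 1.333/EI.
Compatibility — zero rotation at each built-in end:
  2.667 M_A + 1.333 M_B = 375.9
  1.333 M_A + 2.667 M_B = 410.8
Solving the pair gives M_A = 85.27 kN·m and M_B = 111.4 kN·m (hogging).

M_A = 85.27 kN·m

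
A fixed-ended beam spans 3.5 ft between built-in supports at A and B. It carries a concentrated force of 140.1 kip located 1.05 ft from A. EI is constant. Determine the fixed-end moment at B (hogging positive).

Release both end moments; the primary structure is a simply-supported span AB with redundants M_A and M_B.
Simple-span end rotations at A and B under the given loads:
  at A: point load 140.1 at a = 1.05: Pab(L + b)/(6LEI) = 102.1/EI
  at B: point load 140.1 at a = 1.05: Pab(L + a)/(6LEI) = 78.09/EI
  θ_A0 = 102.1/EI,  θ_B0 = 78.09/EI
Flexibility coefficients: a unit moment at one end gives L/(3EI) there and L/(6EI) at the far end, so f₁₁ = f₂₂ = 1.167/EI and f₁₂ = f₂₁ = 0.5833/EI.
Compatibility — zero rotation at each built-in end:
  1.167 M_A + 0.5833 M_B = 102.1
  0.5833 M_A + 1.167 M_B = 78.09
Solving the pair gives M_A = 72.08 kip·ft and M_B = 30.89 kip·ft (hogging).

M_B = 30.89 kip·ft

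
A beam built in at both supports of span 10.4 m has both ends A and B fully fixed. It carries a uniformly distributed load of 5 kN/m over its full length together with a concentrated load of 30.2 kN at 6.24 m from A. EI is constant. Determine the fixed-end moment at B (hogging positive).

Take the two fixed-end moments M_A, M_B as redundants; the released structure is the simple span AB.
On the primary (simply-supported) span, the end slopes from the loading are:
  at A: UDL 5: wL³/(24EI) = 234.3/EI
  at B: UDL 5: wL³/(24EI) = 234.3/EI
  at A: point load 30.2 at a = 6.24: Pab(L + b)/(6LEI) = 182.9/EI
  at B: point load 30.2 at a = 6.24: Pab(L + a)/(6LEI) = 209.1/EI
  θ_A0 = 417.3/EI,  θ_B0 = 443.4/EI
Flexibility coefficients: a unit moment at one end gives L/(3EI) there and L/(6EI) at the far end, so f₁₁ = f₂₂ = 3.467/EI and f₁₂ = f₂₁ = 1.733/EI.
Compatibility — zero rotation at each built-in end:
  3.467 M_A + 1.733 M_B = 417.3
  1.733 M_A + 3.467 M_B = 443.4
Solving the pair gives M_A = 75.22 kN·m and M_B = 90.29 kN·m (hogging).

M_B = 90.29 kN·m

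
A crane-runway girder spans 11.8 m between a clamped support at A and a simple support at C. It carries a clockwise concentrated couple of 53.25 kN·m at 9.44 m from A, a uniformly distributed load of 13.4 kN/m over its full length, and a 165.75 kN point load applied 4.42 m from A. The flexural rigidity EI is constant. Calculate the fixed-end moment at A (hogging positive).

M_A = 582.2 kN·m

Release the roller at C. Primary structure: cantilever fixed at A.
Primary-structure tip deflection at C by superposition:
  clockwise couple 53.25 at a = 9.44: M₀a(2L − a)/(2EI) = 3559/EI
  UDL 13.4: wL⁴/(8EI) = 32475/EI
  point load 165.75 at a = 4.42: Pa²(3L − a)/(6EI) = 16720/EI
  δ_0 = 52753/EI
Tip deflection under a unit load at C: L³/(3EI) = 547.7/EI.
Compatibility at C: δ_0 − R_C·δ_{CC} = 0, so R_C = 52753/547.7 = 96.32 kN.
Moment equilibrium about A: M_A = Σ(load moments about A) − R_C·L = 1719 − 96.32×11.8 = 582.2 kN·m.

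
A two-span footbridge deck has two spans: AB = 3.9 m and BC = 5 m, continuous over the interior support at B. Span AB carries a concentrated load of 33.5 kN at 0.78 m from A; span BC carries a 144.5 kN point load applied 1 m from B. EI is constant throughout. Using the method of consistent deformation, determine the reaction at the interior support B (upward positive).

R_B = 151.5 kN

Insert a hinge at B; M_B is the redundant, and each span becomes simply supported.
End slopes at the hinge B, treating each span as simply supported:
  span AB: point load 33.5 at a = 0.78: Pab(L + a)/(6LEI) = 16.31/EI
  span BC: point load 144.5 at a = 1: Pab(L + b)/(6LEI) = 173.4/EI
  relative rotation θ_0 = (16.31 + 173.4)/EI = 189.7/EI
A unit hogging moment at B produces rotation L₁/(3EI) + L₂/(3EI) = 2.967/EI.
Slope continuity at B: θ_0 = M_B·2.967/EI, so M_B = 189.7/2.967 = 63.95 kN·m (hogging).
Span AB, ΣM about A with M_B applied at B: R_B^{AB}·3.9 = 26.13 + 63.95, so R_B^{AB} = 23.1 kN and R_A = 33.5 − 23.1 = 10.4 kN.
Span BC, ΣM about C: R_B^{BC}·5 = 578 + 63.95, so R_B^{BC} = 128.4 kN and R_C = 144.5 − 128.4 = 16.11 kN.
R_B = 23.1 + 128.4 = 151.5 kN.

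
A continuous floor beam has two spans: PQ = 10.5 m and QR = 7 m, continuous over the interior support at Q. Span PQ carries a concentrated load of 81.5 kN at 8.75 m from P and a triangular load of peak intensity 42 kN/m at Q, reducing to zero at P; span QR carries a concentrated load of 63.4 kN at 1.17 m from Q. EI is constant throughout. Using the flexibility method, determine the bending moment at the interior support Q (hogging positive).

M_Q = 273.2 kN·m

Take M_Q as the redundant. Released structure: two simple spans PQ and QR with a hinge at Q.
Rotations at Q on the released spans (each span's end-slope, ×1/EI):
  span PQ: point load 81.5 at a = 8.75: Pab(L + a)/(6LEI) = 381.3/EI
  span PQ: triangular load, peak 42: w₀L³/(45EI) = 1080/EI
  span QR: point load 63.4 at a = 1.17: Pab(L + b)/(6LEI) = 132.1/EI
  relative rotation θ_0 = (1462 + 132.1)/EI = 1594/EI
A unit hogging moment at Q produces rotation L₁/(3EI) + L₂/(3EI) = 5.833/EI.
Compatibility: M_Q·(L₁+L₂)/(3EI) = θ_0, giving M_Q = 273.2 kN·m (hogging).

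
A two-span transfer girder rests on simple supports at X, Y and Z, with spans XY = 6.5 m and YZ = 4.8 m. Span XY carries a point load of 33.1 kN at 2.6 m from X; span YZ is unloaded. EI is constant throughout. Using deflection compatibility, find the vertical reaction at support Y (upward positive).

R_Y = 20.77 kN

Insert a hinge at Y; M_Y is the redundant, and each span becomes simply supported.
End slopes at the hinge Y, treating each span as simply supported:
  span XY: point load 33.1 at a = 2.6: Pab(L + a)/(6LEI) = 78.31/EI
  relative rotation θ_0 = (78.31 + 0)/EI = 78.31/EI
A unit hogging moment at Y produces rotation L₁/(3EI) + L₂/(3EI) = 3.767/EI.
Compatibility: M_Y·(L₁+L₂)/(3EI) = θ_0, giving M_Y = 20.79 kN·m (hogging).
Span XY, ΣM about X with M_Y applied at Y: R_Y^{XY}·6.5 = 86.06 + 20.79, so R_Y^{XY} = 16.44 kN and R_X = 33.1 − 16.44 = 16.66 kN.
Span YZ, ΣM about Z: R_Y^{YZ}·4.8 = 0 + 20.79, so R_Y^{YZ} = 4.332 kN and R_Z = 0 − 4.332 = -4.332 kN.
R_Y = 16.44 + 4.332 = 20.77 kN.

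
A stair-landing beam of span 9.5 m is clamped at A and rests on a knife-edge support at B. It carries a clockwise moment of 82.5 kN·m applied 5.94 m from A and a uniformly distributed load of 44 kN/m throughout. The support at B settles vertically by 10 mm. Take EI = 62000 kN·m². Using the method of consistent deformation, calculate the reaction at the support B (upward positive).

R_B = 165.8 kN

Choose R_B as the redundant. The primary structure is the cantilever fixed at A.
Free-end deflection of the primary structure under the applied loading (downward +):
  clockwise couple 82.5 at a = 5.94: M₀a(2L − a)/(2EI) = 3200/EI
  UDL 44: wL⁴/(8EI) = 44798/EI
  δ_0 = 47998/EI
Flexibility coefficient — unit upward force at B: δ_{BB} = L³/(3EI) = 285.8/EI.
With EI = 62000 kN·m²: δ_0 = 0.77416 m and δ_{BB} = 0.00461 m/kN.
Compatibility — the beam at B must follow the support down by 0.01 m: δ_0 − R_B·δ_{BB} = 0.01, so R_B = (0.77416 − 0.01)/0.00461 = 165.8 kN.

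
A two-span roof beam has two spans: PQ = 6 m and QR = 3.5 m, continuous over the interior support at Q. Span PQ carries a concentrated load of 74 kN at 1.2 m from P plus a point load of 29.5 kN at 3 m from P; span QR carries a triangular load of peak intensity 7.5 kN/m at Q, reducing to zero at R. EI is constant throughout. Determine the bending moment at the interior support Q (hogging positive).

Insert a hinge at Q; M_Q is the redundant, and each span becomes simply supported.
Rotations at Q on the released spans (each span's end-slope, ×1/EI):
  span PQ: point load 74 at a = 1.2: Pab(L + a)/(6LEI) = 85.25/EI
  span PQ: point load 29.5 at a = 3: Pab(L + a)/(6LEI) = 66.38/EI
  span QR: triangular load, peak 7.5: w₀L³/(45EI) = 7.146/EI
  relative rotation θ_0 = (151.6 + 7.146)/EI = 158.8/EI
A unit hogging moment at Q produces rotation L₁/(3EI) + L₂/(3EI) = 3.167/EI.
Compatibility: M_Q·(L₁+L₂)/(3EI) = θ_0, giving M_Q = 50.14 kN·m (hogging).

M_Q = 50.14 kN·m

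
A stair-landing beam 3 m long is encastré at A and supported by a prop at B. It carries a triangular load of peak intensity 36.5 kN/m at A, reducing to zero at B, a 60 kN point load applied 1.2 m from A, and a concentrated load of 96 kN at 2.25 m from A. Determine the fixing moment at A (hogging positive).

M_A = 90.21 kN·m

Choose R_B as the redundant. The primary structure is the cantilever fixed at A.
Free-end deflection of the primary structure under the applied loading (downward +):
  triangular load, peak 36.5 at the fixed end: w₀L⁴/(30EI) = 98.55/EI
  point load 60 at a = 1.2: Pa²(3L − a)/(6EI) = 112.3/EI
  point load 96 at a = 2.25: Pa²(3L − a)/(6EI) = 546.8/EI
  δ_0 = 757.6/EI
Flexibility coefficient — unit upward force at B: δ_{BB} = L³/(3EI) = 9/EI.
Compatibility at B: δ_0 − R_B·δ_{BB} = 0, so R_B = 757.6/9 = 84.18 kN.
Moment equilibrium about A: M_A = Σ(load moments about A) − R_B·L = 342.8 − 84.18×3 = 90.21 kN·m.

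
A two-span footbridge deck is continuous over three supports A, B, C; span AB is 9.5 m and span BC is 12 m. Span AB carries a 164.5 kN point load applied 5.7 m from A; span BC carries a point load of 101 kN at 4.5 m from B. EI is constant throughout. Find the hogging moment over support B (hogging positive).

Take M_B as the redundant. Released structure: two simple spans AB and BC with a hinge at B.
Rotations at B on the released spans (each span's end-slope, ×1/EI):
  span AB: point load 164.5 at a = 5.7: Pab(L + a)/(6LEI) = 950.2/EI
  span BC: point load 101 at a = 4.5: Pab(L + b)/(6LEI) = 923.2/EI
  relative rotation θ_0 = (950.2 + 923.2)/EI = 1873/EI
A unit hogging moment at B produces rotation L₁/(3EI) + L₂/(3EI) = 7.167/EI.
Compatibility: M_B·(L₁+L₂)/(3EI) = θ_0, giving M_B = 261.4 kN·m (hogging).

M_B = 261.4 kN·m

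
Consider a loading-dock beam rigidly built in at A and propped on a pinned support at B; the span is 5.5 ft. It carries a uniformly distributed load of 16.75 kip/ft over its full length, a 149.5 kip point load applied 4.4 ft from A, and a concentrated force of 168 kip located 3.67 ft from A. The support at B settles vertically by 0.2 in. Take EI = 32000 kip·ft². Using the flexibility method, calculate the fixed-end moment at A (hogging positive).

Take the reaction at B as the redundant and release it; the primary structure is a cantilever fixed at A.
Deflection at B on the released cantilever, summing each load's contribution:
  UDL 16.75: wL⁴/(8EI) = 1916/EI
  point load 149.5 at a = 4.4: Pa²(3L − a)/(6EI) = 5837/EI
  point load 168 at a = 3.67: Pa²(3L − a)/(6EI) = 4839/EI
  δ_0 = 12591/EI
Flexibility coefficient — unit upward force at B: δ_{BB} = L³/(3EI) = 55.46/EI.
With EI = 32000 kip·ft²: δ_0 = 0.39348 ft and δ_{BB} = 0.001733 ft/kip.
Compatibility — the beam at B must follow the support down by 0.01667 ft: δ_0 − R_B·δ_{BB} = 0.01667, so R_B = (0.39348 − 0.01667)/0.001733 = 217.4 kip.
Moment equilibrium about A: M_A = Σ(load moments about A) − R_B·L = 1528 − 217.4×5.5 = 331.9 kip·ft.

M_A = 331.9 kip·ft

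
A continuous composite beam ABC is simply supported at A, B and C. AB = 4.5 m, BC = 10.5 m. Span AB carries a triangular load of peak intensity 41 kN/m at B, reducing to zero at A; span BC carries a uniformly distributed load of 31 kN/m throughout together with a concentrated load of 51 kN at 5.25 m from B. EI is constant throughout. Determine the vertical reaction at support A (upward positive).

Take M_B as the redundant. Released structure: two simple spans AB and BC with a hinge at B.
Discontinuity in slope at B on the released structure — sum the simple-span end rotations:
  span AB: triangular load, peak 41: w₀L³/(45EI) = 83.03/EI
  span BC: UDL 31: wL³/(24EI) = 1495/EI
  span BC: point load 51 at a = 5.25: Pab(L + b)/(6LEI) = 351.4/EI
  relative rotation θ_0 = (83.03 + 1847)/EI = 1930/EI
A unit hogging moment at B produces rotation L₁/(3EI) + L₂/(3EI) = 5/EI.
Compatibility: M_B·(L₁+L₂)/(3EI) = θ_0, giving M_B = 385.9 kN·m (hogging).
Span AB, ΣM about A with M_B applied at B: R_B^{AB}·4.5 = 276.8 + 385.9, so R_B^{AB} = 147.3 kN and R_A = 92.25 − 147.3 = -55.02 kN.

R_A = -55.02 kN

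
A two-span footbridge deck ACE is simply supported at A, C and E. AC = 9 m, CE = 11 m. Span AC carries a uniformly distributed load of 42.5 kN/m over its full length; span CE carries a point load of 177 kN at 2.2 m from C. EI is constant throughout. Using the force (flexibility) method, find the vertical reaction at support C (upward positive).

R_C = 403.1 kN

Take M_C as the redundant. Released structure: two simple spans AC and CE with a hinge at C.
End slopes at the hinge C, treating each span as simply supported:
  span AC: UDL 42.5: wL³/(24EI) = 1291/EI
  span CE: point load 177 at a = 2.2: Pab(L + b)/(6LEI) = 1028/EI
  relative rotation θ_0 = (1291 + 1028)/EI = 2319/EI
A unit hogging moment at C produces rotation L₁/(3EI) + L₂/(3EI) = 6.667/EI.
Slope continuity at C: θ_0 = M_C·6.667/EI, so M_C = 2319/6.667 = 347.8 kN·m (hogging).
Span AC, ΣM about A with M_C applied at C: R_C^{AC}·9 = 1721 + 347.8, so R_C^{AC} = 229.9 kN and R_A = 382.5 − 229.9 = 152.6 kN.
Span CE, ΣM about E: R_C^{CE}·11 = 1558 + 347.8, so R_C^{CE} = 173.2 kN and R_E = 177 − 173.2 = 3.778 kN.
R_C = 229.9 + 173.2 = 403.1 kN.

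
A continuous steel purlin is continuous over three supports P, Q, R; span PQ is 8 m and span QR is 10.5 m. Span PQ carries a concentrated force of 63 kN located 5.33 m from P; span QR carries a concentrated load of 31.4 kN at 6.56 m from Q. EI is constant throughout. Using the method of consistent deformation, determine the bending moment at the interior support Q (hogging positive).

M_Q = 70.54 kN·m

Insert a hinge at Q; M_Q is the redundant, and each span becomes simply supported.
End slopes at the hinge Q, treating each span as simply supported:
  span PQ: point load 63 at a = 5.33: Pab(L + a)/(6LEI) = 249/EI
  span QR: point load 31.4 at a = 6.56: Pab(L + b)/(6LEI) = 186/EI
  relative rotation θ_0 = (249 + 186)/EI = 435/EI
A unit hogging moment at Q produces rotation L₁/(3EI) + L₂/(3EI) = 6.167/EI.
Slope continuity at Q: θ_0 = M_Q·6.167/EI, so M_Q = 435/6.167 = 70.54 kN·m (hogging).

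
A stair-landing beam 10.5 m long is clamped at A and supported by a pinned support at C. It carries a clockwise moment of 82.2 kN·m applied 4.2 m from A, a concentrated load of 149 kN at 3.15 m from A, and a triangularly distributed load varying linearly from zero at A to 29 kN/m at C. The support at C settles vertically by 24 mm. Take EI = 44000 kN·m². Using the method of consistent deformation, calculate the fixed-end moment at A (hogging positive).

M_A = 497.8 kN·m

Release the roller at C. Primary structure: cantilever fixed at A.
Downward deflection at the released point C due to the loads:
  clockwise couple 82.2 at a = 4.2: M₀a(2L − a)/(2EI) = 2900/EI
  point load 149 at a = 3.15: Pa²(3L − a)/(6EI) = 6986/EI
  triangular load, peak 29 at the free end: 11w₀L⁴/(120EI) = 32312/EI
  δ_0 = 42198/EI
Tip deflection under a unit load at C: L³/(3EI) = 385.9/EI.
With EI = 44000 kN·m²: δ_0 = 0.95904 m and δ_{CC} = 0.00877 m/kN.
Compatibility — the beam at C must follow the support down by 0.024 m: δ_0 − R_C·δ_{CC} = 0.024, so R_C = (0.95904 − 0.024)/0.00877 = 106.6 kN.
Moment equilibrium about A: M_A = Σ(load moments about A) − R_C·L = 1617 − 106.6×10.5 = 497.8 kN·m.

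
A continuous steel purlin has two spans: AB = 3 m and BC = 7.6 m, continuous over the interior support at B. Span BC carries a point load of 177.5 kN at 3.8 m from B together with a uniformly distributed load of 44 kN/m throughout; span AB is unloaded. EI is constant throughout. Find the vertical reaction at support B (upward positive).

Take M_B as the redundant. Released structure: two simple spans AB and BC with a hinge at B.
Discontinuity in slope at B on the released structure — sum the simple-span end rotations:
  span BC: point load 177.5 at a = 3.8: Pab(L + b)/(6LEI) = 640.8/EI
  span BC: UDL 44: wL³/(24EI) = 804.8/EI
  relative rotation θ_0 = (0 + 1446)/EI = 1446/EI
A unit hogging moment at B produces rotation L₁/(3EI) + L₂/(3EI) = 3.533/EI.
Slope continuity at B: θ_0 = M_B·3.533/EI, so M_B = 1446/3.533 = 409.1 kN·m (hogging).
Span AB, ΣM about A with M_B applied at B: R_B^{AB}·3 = 0 + 409.1, so R_B^{AB} = 136.4 kN and R_A = 0 − 136.4 = -136.4 kN.
Span BC, ΣM about C: R_B^{BC}·7.6 = 1945 + 409.1, so R_B^{BC} = 309.8 kN and R_C = 511.9 − 309.8 = 202.1 kN.
R_B = 136.4 + 309.8 = 446.2 kN.

R_B = 446.2 kN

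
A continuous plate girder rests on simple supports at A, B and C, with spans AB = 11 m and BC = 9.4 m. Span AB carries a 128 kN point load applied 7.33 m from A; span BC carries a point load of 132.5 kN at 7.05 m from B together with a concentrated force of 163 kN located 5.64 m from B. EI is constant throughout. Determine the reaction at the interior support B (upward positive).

Take M_B as the redundant. Released structure: two simple spans AB and BC with a hinge at B.
Rotations at B on the released spans (each span's end-slope, ×1/EI):
  span AB: point load 128 at a = 7.33: Pab(L + a)/(6LEI) = 956.3/EI
  span BC: point load 132.5 at a = 7.05: Pab(L + b)/(6LEI) = 457.3/EI
  span BC: point load 163 at a = 5.64: Pab(L + b)/(6LEI) = 806.6/EI
  relative rotation θ_0 = (956.3 + 1264)/EI = 2220/EI
A unit hogging moment at B produces rotation L₁/(3EI) + L₂/(3EI) = 6.8/EI.
Slope continuity at B: θ_0 = M_B·6.8/EI, so M_B = 2220/6.8 = 326.5 kN·m (hogging).
Span AB, ΣM about A with M_B applied at B: R_B^{AB}·11 = 938.2 + 326.5, so R_B^{AB} = 115 kN and R_A = 128 − 115 = 13.02 kN.
Span BC, ΣM about C: R_B^{BC}·9.4 = 924.3 + 326.5, so R_B^{BC} = 133.1 kN and R_C = 295.5 − 133.1 = 162.4 kN.
R_B = 115 + 133.1 = 248 kN.

R_B = 248 kN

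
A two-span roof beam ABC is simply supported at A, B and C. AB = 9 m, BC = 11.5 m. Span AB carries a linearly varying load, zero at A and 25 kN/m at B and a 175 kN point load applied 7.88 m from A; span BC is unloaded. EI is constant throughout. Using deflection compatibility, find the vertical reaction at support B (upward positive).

R_B = 254 kN

Insert a hinge at B; M_B is the redundant, and each span becomes simply supported.
Rotations at B on the released spans (each span's end-slope, ×1/EI):
  span AB: triangular load, peak 25: w₀L³/(45EI) = 405/EI
  span AB: point load 175 at a = 7.88: Pab(L + a)/(6LEI) = 482.8/EI
  relative rotation θ_0 = (887.8 + 0)/EI = 887.8/EI
A unit hogging moment at B produces rotation L₁/(3EI) + L₂/(3EI) = 6.833/EI.
Slope continuity at B: θ_0 = M_B·6.833/EI, so M_B = 887.8/6.833 = 129.9 kN·m (hogging).
Span AB, ΣM about A with M_B applied at B: R_B^{AB}·9 = 2054 + 129.9, so R_B^{AB} = 242.7 kN and R_A = 287.5 − 242.7 = 44.84 kN.
Span BC, ΣM about C: R_B^{BC}·11.5 = 0 + 129.9, so R_B^{BC} = 11.3 kN and R_C = 0 − 11.3 = -11.3 kN.
R_B = 242.7 + 11.3 = 254 kN.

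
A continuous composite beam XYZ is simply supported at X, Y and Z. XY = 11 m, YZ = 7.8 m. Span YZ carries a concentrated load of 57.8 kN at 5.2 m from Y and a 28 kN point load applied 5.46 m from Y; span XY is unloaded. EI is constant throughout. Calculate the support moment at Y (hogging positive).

M_Y = 40.08 kN·m

Release continuity at Y by inserting a hinge; the redundant is the internal moment M_Y. The primary structure is two simply-supported spans XY and YZ.
Discontinuity in slope at Y on the released structure — sum the simple-span end rotations:
  span YZ: point load 57.8 at a = 5.2: Pab(L + b)/(6LEI) = 173.7/EI
  span YZ: point load 28 at a = 5.46: Pab(L + b)/(6LEI) = 77.51/EI
  relative rotation θ_0 = (0 + 251.2)/EI = 251.2/EI
A unit hogging moment at Y produces rotation L₁/(3EI) + L₂/(3EI) = 6.267/EI.
Compatibility: M_Y·(L₁+L₂)/(3EI) = θ_0, giving M_Y = 40.08 kN·m (hogging).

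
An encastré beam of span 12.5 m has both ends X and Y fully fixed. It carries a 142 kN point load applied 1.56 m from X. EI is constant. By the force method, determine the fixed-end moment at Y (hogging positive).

Release both end moments; the primary structure is a simply-supported span XY with redundants M_X and M_Y.
Simple-span end rotations at X and Y under the given loads:
  at X: point load 142 at a = 1.56: Pab(L + b)/(6LEI) = 757.4/EI
  at Y: point load 142 at a = 1.56: Pab(L + a)/(6LEI) = 454.3/EI
  θ_X0 = 757.4/EI,  θ_Y0 = 454.3/EI
Flexibility coefficients: a unit moment at one end gives L/(3EI) there and L/(6EI) at the far end, so f₁₁ = f₂₂ = 4.167/EI and f₁₂ = f₂₁ = 2.083/EI.
Compatibility — zero rotation at each built-in end:
  4.167 M_X + 2.083 M_Y = 757.4
  2.083 M_X + 4.167 M_Y = 454.3
Solving the pair gives M_X = 169.7 kN·m and M_Y = 24.2 kN·m (hogging).

M_Y = 24.2 kN·m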